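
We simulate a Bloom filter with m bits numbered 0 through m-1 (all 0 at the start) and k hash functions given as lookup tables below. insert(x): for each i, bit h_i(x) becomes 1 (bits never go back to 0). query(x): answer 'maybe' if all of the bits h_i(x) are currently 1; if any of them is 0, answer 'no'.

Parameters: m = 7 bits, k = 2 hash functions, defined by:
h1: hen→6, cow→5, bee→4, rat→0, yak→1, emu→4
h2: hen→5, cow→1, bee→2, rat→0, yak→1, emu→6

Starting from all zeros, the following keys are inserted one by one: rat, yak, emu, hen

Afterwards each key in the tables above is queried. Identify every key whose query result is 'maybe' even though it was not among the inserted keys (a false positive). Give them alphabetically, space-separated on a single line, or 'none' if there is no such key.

Answer: cow

Derivation:
Start: bits=0000000
After insert 'rat': sets bits 0 -> bits=1000000
After insert 'yak': sets bits 1 -> bits=1100000
After insert 'emu': sets bits 4 6 -> bits=1100101
After insert 'hen': sets bits 5 6 -> bits=1100111
Not inserted: bee cow — query each against bits=1100111:
query bee: checks bit2=0, bit4=1 (has a 0) -> no => not a false positive
query cow: checks bit1=1, bit5=1 (all 1) -> maybe => FALSE POSITIVE
False positives (alphabetical): cow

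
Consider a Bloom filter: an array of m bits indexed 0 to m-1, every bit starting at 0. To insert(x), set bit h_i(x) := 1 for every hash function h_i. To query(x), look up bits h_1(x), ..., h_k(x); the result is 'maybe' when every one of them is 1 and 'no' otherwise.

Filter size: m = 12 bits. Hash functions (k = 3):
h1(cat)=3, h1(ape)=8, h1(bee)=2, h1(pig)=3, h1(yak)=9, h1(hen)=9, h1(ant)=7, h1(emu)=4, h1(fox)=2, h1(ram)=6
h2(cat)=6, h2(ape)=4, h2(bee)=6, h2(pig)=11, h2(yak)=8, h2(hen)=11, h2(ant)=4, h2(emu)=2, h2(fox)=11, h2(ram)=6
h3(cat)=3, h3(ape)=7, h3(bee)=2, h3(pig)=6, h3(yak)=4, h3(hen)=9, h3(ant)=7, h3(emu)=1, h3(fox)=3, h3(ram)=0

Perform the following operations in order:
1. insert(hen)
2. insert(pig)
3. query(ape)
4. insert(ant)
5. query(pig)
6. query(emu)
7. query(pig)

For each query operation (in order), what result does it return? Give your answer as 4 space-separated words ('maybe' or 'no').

Answer: no maybe no maybe

Derivation:
Start: bits=000000000000
Op 1: insert hen -> sets bits 9 11 -> bits=000000000101
Op 2: insert pig -> sets bits 3 6 11 -> bits=000100100101
Op 3: query ape -> checks bit4=0, bit7=0, bit8=0 (has a 0) -> no
Op 4: insert ant -> sets bits 4 7 -> bits=000110110101
Op 5: query pig -> checks bit3=1, bit6=1, bit11=1 (all 1) -> maybe
Op 6: query emu -> checks bit1=0, bit2=0, bit4=1 (has a 0) -> no
Op 7: query pig -> checks bit3=1, bit6=1, bit11=1 (all 1) -> maybe
Query results in order: no maybe no maybe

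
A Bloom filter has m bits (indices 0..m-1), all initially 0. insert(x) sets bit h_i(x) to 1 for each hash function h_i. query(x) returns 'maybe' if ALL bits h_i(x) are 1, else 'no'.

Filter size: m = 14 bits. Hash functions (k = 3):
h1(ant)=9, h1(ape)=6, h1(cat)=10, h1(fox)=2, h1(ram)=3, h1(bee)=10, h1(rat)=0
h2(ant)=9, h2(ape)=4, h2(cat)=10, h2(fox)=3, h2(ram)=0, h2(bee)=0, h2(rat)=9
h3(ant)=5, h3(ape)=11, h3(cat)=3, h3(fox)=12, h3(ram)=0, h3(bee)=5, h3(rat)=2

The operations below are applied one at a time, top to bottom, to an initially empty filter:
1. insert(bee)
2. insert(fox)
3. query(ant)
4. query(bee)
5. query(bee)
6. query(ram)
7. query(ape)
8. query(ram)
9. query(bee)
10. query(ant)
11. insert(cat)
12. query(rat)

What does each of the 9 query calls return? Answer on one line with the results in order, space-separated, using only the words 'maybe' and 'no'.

Start: bits=00000000000000
Op 1: insert bee -> sets bits 0 5 10 -> bits=10000100001000
Op 2: insert fox -> sets bits 2 3 12 -> bits=10110100001010
Op 3: query ant -> checks bit5=1, bit9=0 (has a 0) -> no
Op 4: query bee -> checks bit0=1, bit5=1, bit10=1 (all 1) -> maybe
Op 5: query bee -> checks bit0=1, bit5=1, bit10=1 (all 1) -> maybe
Op 6: query ram -> checks bit0=1, bit3=1 (all 1) -> maybe
Op 7: query ape -> checks bit4=0, bit6=0, bit11=0 (has a 0) -> no
Op 8: query ram -> checks bit0=1, bit3=1 (all 1) -> maybe
Op 9: query bee -> checks bit0=1, bit5=1, bit10=1 (all 1) -> maybe
Op 10: query ant -> checks bit5=1, bit9=0 (has a 0) -> no
Op 11: insert cat -> sets bits 3 10 -> bits=10110100001010
Op 12: query rat -> checks bit0=1, bit2=1, bit9=0 (has a 0) -> no
Query results in order: no maybe maybe maybe no maybe maybe no no

Answer: no maybe maybe maybe no maybe maybe no no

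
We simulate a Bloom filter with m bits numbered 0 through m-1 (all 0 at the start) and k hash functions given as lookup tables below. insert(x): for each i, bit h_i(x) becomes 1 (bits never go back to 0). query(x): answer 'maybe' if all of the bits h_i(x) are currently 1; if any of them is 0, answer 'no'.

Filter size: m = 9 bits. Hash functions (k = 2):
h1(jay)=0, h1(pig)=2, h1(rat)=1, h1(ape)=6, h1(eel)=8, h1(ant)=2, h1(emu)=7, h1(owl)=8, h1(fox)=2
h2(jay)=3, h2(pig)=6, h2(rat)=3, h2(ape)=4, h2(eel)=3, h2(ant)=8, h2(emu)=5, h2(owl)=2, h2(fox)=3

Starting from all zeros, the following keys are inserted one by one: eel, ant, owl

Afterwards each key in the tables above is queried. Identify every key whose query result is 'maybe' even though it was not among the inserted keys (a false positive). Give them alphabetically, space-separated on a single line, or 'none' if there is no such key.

Start: bits=000000000
After insert 'eel': sets bits 3 8 -> bits=000100001
After insert 'ant': sets bits 2 8 -> bits=001100001
After insert 'owl': sets bits 2 8 -> bits=001100001
Not inserted: ape emu fox jay pig rat — query each against bits=001100001:
query ape: checks bit4=0, bit6=0 (has a 0) -> no => not a false positive
query emu: checks bit5=0, bit7=0 (has a 0) -> no => not a false positive
query fox: checks bit2=1, bit3=1 (all 1) -> maybe => FALSE POSITIVE
query jay: checks bit0=0, bit3=1 (has a 0) -> no => not a false positive
query pig: checks bit2=1, bit6=0 (has a 0) -> no => not a false positive
query rat: checks bit1=0, bit3=1 (has a 0) -> no => not a false positive
False positives (alphabetical): fox

Answer: fox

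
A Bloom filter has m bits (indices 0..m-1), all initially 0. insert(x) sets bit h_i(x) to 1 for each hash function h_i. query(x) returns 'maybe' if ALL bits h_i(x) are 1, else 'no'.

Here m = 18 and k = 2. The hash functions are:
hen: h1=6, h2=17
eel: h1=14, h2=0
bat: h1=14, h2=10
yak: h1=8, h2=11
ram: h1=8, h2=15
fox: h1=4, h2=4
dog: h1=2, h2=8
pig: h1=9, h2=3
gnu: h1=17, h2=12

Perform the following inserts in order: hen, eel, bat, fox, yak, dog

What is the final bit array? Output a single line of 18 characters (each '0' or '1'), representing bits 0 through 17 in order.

Answer: 101010101011001001

Derivation:
Start: bits=000000000000000000
After insert 'hen': sets bits 6 17 -> bits=000000100000000001
After insert 'eel': sets bits 0 14 -> bits=100000100000001001
After insert 'bat': sets bits 10 14 -> bits=100000100010001001
After insert 'fox': sets bits 4 -> bits=100010100010001001
After insert 'yak': sets bits 8 11 -> bits=100010101011001001
After insert 'dog': sets bits 2 8 -> bits=101010101011001001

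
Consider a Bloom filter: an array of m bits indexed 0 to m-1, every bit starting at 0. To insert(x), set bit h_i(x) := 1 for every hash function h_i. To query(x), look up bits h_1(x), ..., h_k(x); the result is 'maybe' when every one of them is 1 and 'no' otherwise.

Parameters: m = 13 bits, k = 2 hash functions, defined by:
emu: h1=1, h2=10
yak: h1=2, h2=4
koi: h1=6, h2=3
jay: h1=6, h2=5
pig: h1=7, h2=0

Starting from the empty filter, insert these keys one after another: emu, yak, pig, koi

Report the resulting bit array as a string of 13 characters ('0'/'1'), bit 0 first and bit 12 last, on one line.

Start: bits=0000000000000
After insert 'emu': sets bits 1 10 -> bits=0100000000100
After insert 'yak': sets bits 2 4 -> bits=0110100000100
After insert 'pig': sets bits 0 7 -> bits=1110100100100
After insert 'koi': sets bits 3 6 -> bits=1111101100100

Answer: 1111101100100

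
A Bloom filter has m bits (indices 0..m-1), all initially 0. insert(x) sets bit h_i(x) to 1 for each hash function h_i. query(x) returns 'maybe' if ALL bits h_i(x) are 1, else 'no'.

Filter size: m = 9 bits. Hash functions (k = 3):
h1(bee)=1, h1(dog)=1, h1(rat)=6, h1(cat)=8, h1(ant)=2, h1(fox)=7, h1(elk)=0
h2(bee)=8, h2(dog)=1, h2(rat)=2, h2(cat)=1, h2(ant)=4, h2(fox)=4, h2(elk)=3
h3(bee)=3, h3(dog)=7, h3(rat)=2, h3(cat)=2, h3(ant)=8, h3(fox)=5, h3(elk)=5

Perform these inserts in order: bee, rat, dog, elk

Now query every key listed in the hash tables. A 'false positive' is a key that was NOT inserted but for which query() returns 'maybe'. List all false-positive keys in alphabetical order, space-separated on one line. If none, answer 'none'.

Start: bits=000000000
After insert 'bee': sets bits 1 3 8 -> bits=010100001
After insert 'rat': sets bits 2 6 -> bits=011100101
After insert 'dog': sets bits 1 7 -> bits=011100111
After insert 'elk': sets bits 0 3 5 -> bits=111101111
Not inserted: ant cat fox — query each against bits=111101111:
query ant: checks bit2=1, bit4=0, bit8=1 (has a 0) -> no => not a false positive
query cat: checks bit1=1, bit2=1, bit8=1 (all 1) -> maybe => FALSE POSITIVE
query fox: checks bit4=0, bit5=1, bit7=1 (has a 0) -> no => not a false positive
False positives (alphabetical): cat

Answer: cat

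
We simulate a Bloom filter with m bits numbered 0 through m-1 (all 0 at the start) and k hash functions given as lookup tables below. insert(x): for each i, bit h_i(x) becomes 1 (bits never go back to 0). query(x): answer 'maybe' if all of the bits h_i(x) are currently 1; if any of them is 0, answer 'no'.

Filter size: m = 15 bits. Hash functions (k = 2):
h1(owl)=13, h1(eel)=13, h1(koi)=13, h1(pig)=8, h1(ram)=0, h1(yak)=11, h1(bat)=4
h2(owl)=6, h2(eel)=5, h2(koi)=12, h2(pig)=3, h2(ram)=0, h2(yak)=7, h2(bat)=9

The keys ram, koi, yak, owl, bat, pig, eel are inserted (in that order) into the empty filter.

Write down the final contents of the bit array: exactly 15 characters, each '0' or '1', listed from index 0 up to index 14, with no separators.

Answer: 100111111101110

Derivation:
Start: bits=000000000000000
After insert 'ram': sets bits 0 -> bits=100000000000000
After insert 'koi': sets bits 12 13 -> bits=100000000000110
After insert 'yak': sets bits 7 11 -> bits=100000010001110
After insert 'owl': sets bits 6 13 -> bits=100000110001110
After insert 'bat': sets bits 4 9 -> bits=100010110101110
After insert 'pig': sets bits 3 8 -> bits=100110111101110
After insert 'eel': sets bits 5 13 -> bits=100111111101110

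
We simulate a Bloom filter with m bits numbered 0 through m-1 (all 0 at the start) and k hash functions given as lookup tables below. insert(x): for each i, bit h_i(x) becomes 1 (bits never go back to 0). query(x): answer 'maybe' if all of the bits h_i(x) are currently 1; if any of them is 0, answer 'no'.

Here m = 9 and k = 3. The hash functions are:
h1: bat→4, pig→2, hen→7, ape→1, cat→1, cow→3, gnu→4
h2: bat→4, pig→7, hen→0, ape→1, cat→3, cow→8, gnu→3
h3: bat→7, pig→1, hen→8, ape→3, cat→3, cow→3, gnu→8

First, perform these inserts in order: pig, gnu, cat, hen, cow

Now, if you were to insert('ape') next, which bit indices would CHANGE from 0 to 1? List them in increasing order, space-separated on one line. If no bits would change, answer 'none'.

Answer: none

Derivation:
Start: bits=000000000
After insert 'pig': sets bits 1 2 7 -> bits=011000010
After insert 'gnu': sets bits 3 4 8 -> bits=011110011
After insert 'cat': sets bits 1 3 -> bits=011110011
After insert 'hen': sets bits 0 7 8 -> bits=111110011
After insert 'cow': sets bits 3 8 -> bits=111110011
insert 'ape' would touch bits 1 3; currently bit1=1, bit3=1
Bits that are 0 among those (would change 0->1): none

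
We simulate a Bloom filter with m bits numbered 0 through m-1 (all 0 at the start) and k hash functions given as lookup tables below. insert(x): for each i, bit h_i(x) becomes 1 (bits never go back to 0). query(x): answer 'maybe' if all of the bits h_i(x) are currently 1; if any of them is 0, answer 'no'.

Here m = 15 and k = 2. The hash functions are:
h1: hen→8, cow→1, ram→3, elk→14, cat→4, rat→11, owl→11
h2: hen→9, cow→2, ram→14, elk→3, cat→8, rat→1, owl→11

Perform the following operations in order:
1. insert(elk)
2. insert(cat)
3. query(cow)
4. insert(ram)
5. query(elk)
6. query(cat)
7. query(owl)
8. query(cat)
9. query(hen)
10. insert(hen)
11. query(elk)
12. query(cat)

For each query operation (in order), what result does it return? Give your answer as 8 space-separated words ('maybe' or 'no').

Answer: no maybe maybe no maybe no maybe maybe

Derivation:
Start: bits=000000000000000
Op 1: insert elk -> sets bits 3 14 -> bits=000100000000001
Op 2: insert cat -> sets bits 4 8 -> bits=000110001000001
Op 3: query cow -> checks bit1=0, bit2=0 (has a 0) -> no
Op 4: insert ram -> sets bits 3 14 -> bits=000110001000001
Op 5: query elk -> checks bit3=1, bit14=1 (all 1) -> maybe
Op 6: query cat -> checks bit4=1, bit8=1 (all 1) -> maybe
Op 7: query owl -> checks bit11=0 (has a 0) -> no
Op 8: query cat -> checks bit4=1, bit8=1 (all 1) -> maybe
Op 9: query hen -> checks bit8=1, bit9=0 (has a 0) -> no
Op 10: insert hen -> sets bits 8 9 -> bits=000110001100001
Op 11: query elk -> checks bit3=1, bit14=1 (all 1) -> maybe
Op 12: query cat -> checks bit4=1, bit8=1 (all 1) -> maybe
Query results in order: no maybe maybe no maybe no maybe maybe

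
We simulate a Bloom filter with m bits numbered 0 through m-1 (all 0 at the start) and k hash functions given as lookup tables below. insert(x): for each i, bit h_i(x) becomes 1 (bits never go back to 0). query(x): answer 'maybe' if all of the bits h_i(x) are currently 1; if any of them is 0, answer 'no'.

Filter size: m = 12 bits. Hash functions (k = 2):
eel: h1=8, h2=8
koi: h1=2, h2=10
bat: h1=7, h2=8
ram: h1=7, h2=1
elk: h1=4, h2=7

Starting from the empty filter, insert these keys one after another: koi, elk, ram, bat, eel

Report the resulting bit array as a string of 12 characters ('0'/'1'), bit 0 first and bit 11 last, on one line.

Answer: 011010011010

Derivation:
Start: bits=000000000000
After insert 'koi': sets bits 2 10 -> bits=001000000010
After insert 'elk': sets bits 4 7 -> bits=001010010010
After insert 'ram': sets bits 1 7 -> bits=011010010010
After insert 'bat': sets bits 7 8 -> bits=011010011010
After insert 'eel': sets bits 8 -> bits=011010011010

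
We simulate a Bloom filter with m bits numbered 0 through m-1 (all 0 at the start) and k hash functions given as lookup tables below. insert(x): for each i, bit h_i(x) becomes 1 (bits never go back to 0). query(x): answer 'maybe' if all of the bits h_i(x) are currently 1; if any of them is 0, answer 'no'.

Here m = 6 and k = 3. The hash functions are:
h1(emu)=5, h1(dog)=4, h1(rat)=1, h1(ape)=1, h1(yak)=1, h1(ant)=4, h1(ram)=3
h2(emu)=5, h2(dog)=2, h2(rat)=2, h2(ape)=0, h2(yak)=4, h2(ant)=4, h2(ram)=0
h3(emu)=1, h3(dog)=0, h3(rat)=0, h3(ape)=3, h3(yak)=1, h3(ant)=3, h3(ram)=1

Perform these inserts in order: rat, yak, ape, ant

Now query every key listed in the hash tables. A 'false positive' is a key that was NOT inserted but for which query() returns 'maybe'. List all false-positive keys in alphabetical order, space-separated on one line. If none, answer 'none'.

Start: bits=000000
After insert 'rat': sets bits 0 1 2 -> bits=111000
After insert 'yak': sets bits 1 4 -> bits=111010
After insert 'ape': sets bits 0 1 3 -> bits=111110
After insert 'ant': sets bits 3 4 -> bits=111110
Not inserted: dog emu ram — query each against bits=111110:
query dog: checks bit0=1, bit2=1, bit4=1 (all 1) -> maybe => FALSE POSITIVE
query emu: checks bit1=1, bit5=0 (has a 0) -> no => not a false positive
query ram: checks bit0=1, bit1=1, bit3=1 (all 1) -> maybe => FALSE POSITIVE
False positives (alphabetical): dog ram

Answer: dog ram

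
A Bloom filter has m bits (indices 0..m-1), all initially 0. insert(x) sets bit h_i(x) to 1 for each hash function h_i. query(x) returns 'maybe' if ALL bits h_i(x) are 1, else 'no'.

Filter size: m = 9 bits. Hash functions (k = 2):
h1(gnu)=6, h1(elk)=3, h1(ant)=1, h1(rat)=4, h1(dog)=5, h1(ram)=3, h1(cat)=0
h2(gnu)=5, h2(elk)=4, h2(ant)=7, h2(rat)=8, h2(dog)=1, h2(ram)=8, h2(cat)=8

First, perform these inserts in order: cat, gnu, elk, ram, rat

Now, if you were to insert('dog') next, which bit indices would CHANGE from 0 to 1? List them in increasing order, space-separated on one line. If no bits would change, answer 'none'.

Answer: 1

Derivation:
Start: bits=000000000
After insert 'cat': sets bits 0 8 -> bits=100000001
After insert 'gnu': sets bits 5 6 -> bits=100001101
After insert 'elk': sets bits 3 4 -> bits=100111101
After insert 'ram': sets bits 3 8 -> bits=100111101
After insert 'rat': sets bits 4 8 -> bits=100111101
insert 'dog' would touch bits 1 5; currently bit1=0, bit5=1
Bits that are 0 among those (would change 0->1): 1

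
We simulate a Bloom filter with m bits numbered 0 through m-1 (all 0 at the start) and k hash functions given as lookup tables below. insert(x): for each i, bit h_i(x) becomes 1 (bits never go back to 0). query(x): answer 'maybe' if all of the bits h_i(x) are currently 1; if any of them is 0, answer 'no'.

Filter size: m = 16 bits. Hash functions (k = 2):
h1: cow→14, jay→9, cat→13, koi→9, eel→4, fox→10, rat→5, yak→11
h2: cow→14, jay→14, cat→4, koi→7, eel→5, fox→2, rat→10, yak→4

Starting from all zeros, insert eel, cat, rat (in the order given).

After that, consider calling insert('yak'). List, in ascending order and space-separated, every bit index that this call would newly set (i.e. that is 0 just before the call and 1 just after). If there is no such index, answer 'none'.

Answer: 11

Derivation:
Start: bits=0000000000000000
After insert 'eel': sets bits 4 5 -> bits=0000110000000000
After insert 'cat': sets bits 4 13 -> bits=0000110000000100
After insert 'rat': sets bits 5 10 -> bits=0000110000100100
insert 'yak' would touch bits 4 11; currently bit4=1, bit11=0
Bits that are 0 among those (would change 0->1): 11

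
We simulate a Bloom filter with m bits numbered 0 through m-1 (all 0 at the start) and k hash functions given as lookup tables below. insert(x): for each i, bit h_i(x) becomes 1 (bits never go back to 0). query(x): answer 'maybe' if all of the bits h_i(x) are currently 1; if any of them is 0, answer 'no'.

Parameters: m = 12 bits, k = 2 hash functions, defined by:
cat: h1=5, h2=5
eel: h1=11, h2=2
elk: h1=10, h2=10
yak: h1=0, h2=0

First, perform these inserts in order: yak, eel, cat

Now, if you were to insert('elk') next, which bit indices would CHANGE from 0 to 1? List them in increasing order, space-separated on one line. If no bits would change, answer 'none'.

Answer: 10

Derivation:
Start: bits=000000000000
After insert 'yak': sets bits 0 -> bits=100000000000
After insert 'eel': sets bits 2 11 -> bits=101000000001
After insert 'cat': sets bits 5 -> bits=101001000001
insert 'elk' would touch bits 10; currently bit10=0
Bits that are 0 among those (would change 0->1): 10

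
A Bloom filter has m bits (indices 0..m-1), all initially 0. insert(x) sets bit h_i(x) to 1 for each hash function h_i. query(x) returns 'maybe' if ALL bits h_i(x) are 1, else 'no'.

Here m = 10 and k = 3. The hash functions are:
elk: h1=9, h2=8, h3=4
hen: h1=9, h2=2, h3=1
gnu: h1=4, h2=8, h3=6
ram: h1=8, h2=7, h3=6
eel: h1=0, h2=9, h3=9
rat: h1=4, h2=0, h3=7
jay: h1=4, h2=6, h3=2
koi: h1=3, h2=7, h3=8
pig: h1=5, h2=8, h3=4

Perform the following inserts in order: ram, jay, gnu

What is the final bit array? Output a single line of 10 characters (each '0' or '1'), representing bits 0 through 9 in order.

Start: bits=0000000000
After insert 'ram': sets bits 6 7 8 -> bits=0000001110
After insert 'jay': sets bits 2 4 6 -> bits=0010101110
After insert 'gnu': sets bits 4 6 8 -> bits=0010101110

Answer: 0010101110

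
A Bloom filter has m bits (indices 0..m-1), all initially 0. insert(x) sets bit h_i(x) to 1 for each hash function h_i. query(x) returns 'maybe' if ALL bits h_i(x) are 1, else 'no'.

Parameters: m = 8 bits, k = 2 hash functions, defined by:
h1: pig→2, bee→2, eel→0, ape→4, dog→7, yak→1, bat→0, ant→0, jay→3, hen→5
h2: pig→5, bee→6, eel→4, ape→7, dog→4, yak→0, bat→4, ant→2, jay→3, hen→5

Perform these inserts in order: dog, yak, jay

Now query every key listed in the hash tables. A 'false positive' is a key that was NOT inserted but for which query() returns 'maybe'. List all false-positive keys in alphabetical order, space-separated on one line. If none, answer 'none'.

Answer: ape bat eel

Derivation:
Start: bits=00000000
After insert 'dog': sets bits 4 7 -> bits=00001001
After insert 'yak': sets bits 0 1 -> bits=11001001
After insert 'jay': sets bits 3 -> bits=11011001
Not inserted: ant ape bat bee eel hen pig — query each against bits=11011001:
query ant: checks bit0=1, bit2=0 (has a 0) -> no => not a false positive
query ape: checks bit4=1, bit7=1 (all 1) -> maybe => FALSE POSITIVE
query bat: checks bit0=1, bit4=1 (all 1) -> maybe => FALSE POSITIVE
query bee: checks bit2=0, bit6=0 (has a 0) -> no => not a false positive
query eel: checks bit0=1, bit4=1 (all 1) -> maybe => FALSE POSITIVE
query hen: checks bit5=0 (has a 0) -> no => not a false positive
query pig: checks bit2=0, bit5=0 (has a 0) -> no => not a false positive
False positives (alphabetical): ape bat eel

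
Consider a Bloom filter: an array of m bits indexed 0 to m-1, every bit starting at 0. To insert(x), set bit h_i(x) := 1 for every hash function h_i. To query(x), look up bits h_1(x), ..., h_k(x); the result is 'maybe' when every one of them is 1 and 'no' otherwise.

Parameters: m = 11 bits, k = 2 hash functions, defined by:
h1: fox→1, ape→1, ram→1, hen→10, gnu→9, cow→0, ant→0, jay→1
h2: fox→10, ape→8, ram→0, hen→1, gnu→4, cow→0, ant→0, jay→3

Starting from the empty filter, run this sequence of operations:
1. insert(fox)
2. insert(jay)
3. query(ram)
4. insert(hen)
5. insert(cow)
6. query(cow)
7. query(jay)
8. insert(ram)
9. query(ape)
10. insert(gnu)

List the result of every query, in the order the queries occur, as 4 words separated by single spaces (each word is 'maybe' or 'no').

Answer: no maybe maybe no

Derivation:
Start: bits=00000000000
Op 1: insert fox -> sets bits 1 10 -> bits=01000000001
Op 2: insert jay -> sets bits 1 3 -> bits=01010000001
Op 3: query ram -> checks bit0=0, bit1=1 (has a 0) -> no
Op 4: insert hen -> sets bits 1 10 -> bits=01010000001
Op 5: insert cow -> sets bits 0 -> bits=11010000001
Op 6: query cow -> checks bit0=1 (all 1) -> maybe
Op 7: query jay -> checks bit1=1, bit3=1 (all 1) -> maybe
Op 8: insert ram -> sets bits 0 1 -> bits=11010000001
Op 9: query ape -> checks bit1=1, bit8=0 (has a 0) -> no
Op 10: insert gnu -> sets bits 4 9 -> bits=11011000011
Query results in order: no maybe maybe no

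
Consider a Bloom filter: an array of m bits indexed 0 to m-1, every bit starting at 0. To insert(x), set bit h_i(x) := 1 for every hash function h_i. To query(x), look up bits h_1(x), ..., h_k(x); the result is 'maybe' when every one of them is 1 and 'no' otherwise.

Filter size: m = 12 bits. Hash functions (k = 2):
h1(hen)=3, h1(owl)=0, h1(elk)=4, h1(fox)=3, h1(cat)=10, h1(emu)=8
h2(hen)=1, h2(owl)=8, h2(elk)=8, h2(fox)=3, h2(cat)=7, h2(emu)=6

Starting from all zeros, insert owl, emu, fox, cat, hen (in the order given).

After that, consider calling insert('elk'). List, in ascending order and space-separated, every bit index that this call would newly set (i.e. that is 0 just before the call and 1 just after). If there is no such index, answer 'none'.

Answer: 4

Derivation:
Start: bits=000000000000
After insert 'owl': sets bits 0 8 -> bits=100000001000
After insert 'emu': sets bits 6 8 -> bits=100000101000
After insert 'fox': sets bits 3 -> bits=100100101000
After insert 'cat': sets bits 7 10 -> bits=100100111010
After insert 'hen': sets bits 1 3 -> bits=110100111010
insert 'elk' would touch bits 4 8; currently bit4=0, bit8=1
Bits that are 0 among those (would change 0->1): 4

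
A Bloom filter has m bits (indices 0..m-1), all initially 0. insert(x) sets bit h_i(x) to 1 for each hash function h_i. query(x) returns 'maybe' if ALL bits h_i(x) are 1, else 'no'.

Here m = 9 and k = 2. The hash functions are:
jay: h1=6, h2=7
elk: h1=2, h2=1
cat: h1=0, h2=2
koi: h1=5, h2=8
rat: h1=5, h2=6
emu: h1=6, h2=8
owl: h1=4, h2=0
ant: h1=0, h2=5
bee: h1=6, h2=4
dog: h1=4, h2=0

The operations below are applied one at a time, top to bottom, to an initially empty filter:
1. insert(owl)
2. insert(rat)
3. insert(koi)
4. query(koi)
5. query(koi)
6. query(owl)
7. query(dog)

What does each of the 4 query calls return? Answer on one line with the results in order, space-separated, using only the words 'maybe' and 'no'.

Answer: maybe maybe maybe maybe

Derivation:
Start: bits=000000000
Op 1: insert owl -> sets bits 0 4 -> bits=100010000
Op 2: insert rat -> sets bits 5 6 -> bits=100011100
Op 3: insert koi -> sets bits 5 8 -> bits=100011101
Op 4: query koi -> checks bit5=1, bit8=1 (all 1) -> maybe
Op 5: query koi -> checks bit5=1, bit8=1 (all 1) -> maybe
Op 6: query owl -> checks bit0=1, bit4=1 (all 1) -> maybe
Op 7: query dog -> checks bit0=1, bit4=1 (all 1) -> maybe
Query results in order: maybe maybe maybe maybe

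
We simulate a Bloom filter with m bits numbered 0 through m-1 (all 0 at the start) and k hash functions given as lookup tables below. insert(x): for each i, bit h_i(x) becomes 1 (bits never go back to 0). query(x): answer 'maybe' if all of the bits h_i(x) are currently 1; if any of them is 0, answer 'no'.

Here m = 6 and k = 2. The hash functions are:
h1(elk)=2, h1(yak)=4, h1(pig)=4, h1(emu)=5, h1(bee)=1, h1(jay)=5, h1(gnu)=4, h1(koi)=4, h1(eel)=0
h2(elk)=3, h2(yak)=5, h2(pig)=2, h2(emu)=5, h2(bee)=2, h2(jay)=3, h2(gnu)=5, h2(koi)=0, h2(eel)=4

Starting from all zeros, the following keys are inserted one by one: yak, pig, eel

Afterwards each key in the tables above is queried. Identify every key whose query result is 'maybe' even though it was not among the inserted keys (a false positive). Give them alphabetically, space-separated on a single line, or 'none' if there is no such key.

Start: bits=000000
After insert 'yak': sets bits 4 5 -> bits=000011
After insert 'pig': sets bits 2 4 -> bits=001011
After insert 'eel': sets bits 0 4 -> bits=101011
Not inserted: bee elk emu gnu jay koi — query each against bits=101011:
query bee: checks bit1=0, bit2=1 (has a 0) -> no => not a false positive
query elk: checks bit2=1, bit3=0 (has a 0) -> no => not a false positive
query emu: checks bit5=1 (all 1) -> maybe => FALSE POSITIVE
query gnu: checks bit4=1, bit5=1 (all 1) -> maybe => FALSE POSITIVE
query jay: checks bit3=0, bit5=1 (has a 0) -> no => not a false positive
query koi: checks bit0=1, bit4=1 (all 1) -> maybe => FALSE POSITIVE
False positives (alphabetical): emu gnu koi

Answer: emu gnu koi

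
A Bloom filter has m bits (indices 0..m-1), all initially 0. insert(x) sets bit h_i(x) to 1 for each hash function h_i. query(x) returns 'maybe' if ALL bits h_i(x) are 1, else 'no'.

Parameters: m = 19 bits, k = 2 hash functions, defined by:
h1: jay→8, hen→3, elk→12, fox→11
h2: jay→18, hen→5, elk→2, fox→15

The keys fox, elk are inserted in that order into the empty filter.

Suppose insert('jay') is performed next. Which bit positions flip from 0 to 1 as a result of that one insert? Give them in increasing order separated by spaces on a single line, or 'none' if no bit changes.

Start: bits=0000000000000000000
After insert 'fox': sets bits 11 15 -> bits=0000000000010001000
After insert 'elk': sets bits 2 12 -> bits=0010000000011001000
insert 'jay' would touch bits 8 18; currently bit8=0, bit18=0
Bits that are 0 among those (would change 0->1): 8 18

Answer: 8 18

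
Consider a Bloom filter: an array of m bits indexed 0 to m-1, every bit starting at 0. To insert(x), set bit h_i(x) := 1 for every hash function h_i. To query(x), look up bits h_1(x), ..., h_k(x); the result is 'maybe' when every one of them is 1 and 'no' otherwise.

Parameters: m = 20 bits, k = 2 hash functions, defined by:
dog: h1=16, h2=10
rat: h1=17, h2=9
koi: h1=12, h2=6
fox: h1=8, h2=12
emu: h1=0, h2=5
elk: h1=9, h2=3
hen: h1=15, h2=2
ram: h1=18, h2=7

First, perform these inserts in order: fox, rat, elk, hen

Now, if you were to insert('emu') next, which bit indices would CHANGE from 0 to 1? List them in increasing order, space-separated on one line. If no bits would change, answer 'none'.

Answer: 0 5

Derivation:
Start: bits=00000000000000000000
After insert 'fox': sets bits 8 12 -> bits=00000000100010000000
After insert 'rat': sets bits 9 17 -> bits=00000000110010000100
After insert 'elk': sets bits 3 9 -> bits=00010000110010000100
After insert 'hen': sets bits 2 15 -> bits=00110000110010010100
insert 'emu' would touch bits 0 5; currently bit0=0, bit5=0
Bits that are 0 among those (would change 0->1): 0 5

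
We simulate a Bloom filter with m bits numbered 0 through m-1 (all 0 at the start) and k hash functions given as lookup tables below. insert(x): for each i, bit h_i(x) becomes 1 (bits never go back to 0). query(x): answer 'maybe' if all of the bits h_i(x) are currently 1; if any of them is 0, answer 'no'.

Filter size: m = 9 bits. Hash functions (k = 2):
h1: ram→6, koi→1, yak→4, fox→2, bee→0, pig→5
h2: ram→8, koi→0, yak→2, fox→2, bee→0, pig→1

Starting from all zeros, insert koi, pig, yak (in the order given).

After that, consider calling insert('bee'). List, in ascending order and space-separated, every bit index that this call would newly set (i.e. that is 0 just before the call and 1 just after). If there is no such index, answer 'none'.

Start: bits=000000000
After insert 'koi': sets bits 0 1 -> bits=110000000
After insert 'pig': sets bits 1 5 -> bits=110001000
After insert 'yak': sets bits 2 4 -> bits=111011000
insert 'bee' would touch bits 0; currently bit0=1
Bits that are 0 among those (would change 0->1): none

Answer: none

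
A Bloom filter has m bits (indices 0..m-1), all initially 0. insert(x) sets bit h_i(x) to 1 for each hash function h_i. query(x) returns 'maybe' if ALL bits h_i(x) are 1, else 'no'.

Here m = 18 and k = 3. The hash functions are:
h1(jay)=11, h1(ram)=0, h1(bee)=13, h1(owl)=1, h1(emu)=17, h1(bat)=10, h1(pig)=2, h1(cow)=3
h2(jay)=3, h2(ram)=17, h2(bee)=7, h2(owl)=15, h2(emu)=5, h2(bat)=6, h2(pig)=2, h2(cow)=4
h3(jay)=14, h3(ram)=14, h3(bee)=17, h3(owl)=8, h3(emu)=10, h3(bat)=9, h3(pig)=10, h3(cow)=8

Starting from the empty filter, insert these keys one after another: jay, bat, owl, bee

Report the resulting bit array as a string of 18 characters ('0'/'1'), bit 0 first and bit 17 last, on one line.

Start: bits=000000000000000000
After insert 'jay': sets bits 3 11 14 -> bits=000100000001001000
After insert 'bat': sets bits 6 9 10 -> bits=000100100111001000
After insert 'owl': sets bits 1 8 15 -> bits=010100101111001100
After insert 'bee': sets bits 7 13 17 -> bits=010100111111011101

Answer: 010100111111011101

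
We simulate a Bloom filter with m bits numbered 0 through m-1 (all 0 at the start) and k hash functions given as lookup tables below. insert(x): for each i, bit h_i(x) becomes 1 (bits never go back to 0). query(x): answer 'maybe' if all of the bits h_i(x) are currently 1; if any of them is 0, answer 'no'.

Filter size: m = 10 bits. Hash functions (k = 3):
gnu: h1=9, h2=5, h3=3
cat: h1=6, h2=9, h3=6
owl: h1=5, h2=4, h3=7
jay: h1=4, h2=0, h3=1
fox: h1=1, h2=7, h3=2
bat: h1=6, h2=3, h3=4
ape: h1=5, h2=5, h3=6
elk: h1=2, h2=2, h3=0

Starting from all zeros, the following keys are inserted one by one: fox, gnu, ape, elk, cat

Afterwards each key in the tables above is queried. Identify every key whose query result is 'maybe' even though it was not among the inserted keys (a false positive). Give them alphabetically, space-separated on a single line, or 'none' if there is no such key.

Start: bits=0000000000
After insert 'fox': sets bits 1 2 7 -> bits=0110000100
After insert 'gnu': sets bits 3 5 9 -> bits=0111010101
After insert 'ape': sets bits 5 6 -> bits=0111011101
After insert 'elk': sets bits 0 2 -> bits=1111011101
After insert 'cat': sets bits 6 9 -> bits=1111011101
Not inserted: bat jay owl — query each against bits=1111011101:
query bat: checks bit3=1, bit4=0, bit6=1 (has a 0) -> no => not a false positive
query jay: checks bit0=1, bit1=1, bit4=0 (has a 0) -> no => not a false positive
query owl: checks bit4=0, bit5=1, bit7=1 (has a 0) -> no => not a false positive
False positives (alphabetical): none

Answer: none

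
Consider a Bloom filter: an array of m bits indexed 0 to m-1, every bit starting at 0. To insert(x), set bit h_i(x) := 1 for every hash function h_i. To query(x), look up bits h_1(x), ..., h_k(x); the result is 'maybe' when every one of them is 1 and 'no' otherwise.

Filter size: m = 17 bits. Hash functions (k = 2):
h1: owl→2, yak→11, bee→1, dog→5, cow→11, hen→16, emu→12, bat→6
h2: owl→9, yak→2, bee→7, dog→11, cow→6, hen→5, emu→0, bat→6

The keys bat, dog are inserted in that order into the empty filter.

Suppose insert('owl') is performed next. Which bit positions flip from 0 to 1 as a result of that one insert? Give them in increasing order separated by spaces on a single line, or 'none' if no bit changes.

Start: bits=00000000000000000
After insert 'bat': sets bits 6 -> bits=00000010000000000
After insert 'dog': sets bits 5 11 -> bits=00000110000100000
insert 'owl' would touch bits 2 9; currently bit2=0, bit9=0
Bits that are 0 among those (would change 0->1): 2 9

Answer: 2 9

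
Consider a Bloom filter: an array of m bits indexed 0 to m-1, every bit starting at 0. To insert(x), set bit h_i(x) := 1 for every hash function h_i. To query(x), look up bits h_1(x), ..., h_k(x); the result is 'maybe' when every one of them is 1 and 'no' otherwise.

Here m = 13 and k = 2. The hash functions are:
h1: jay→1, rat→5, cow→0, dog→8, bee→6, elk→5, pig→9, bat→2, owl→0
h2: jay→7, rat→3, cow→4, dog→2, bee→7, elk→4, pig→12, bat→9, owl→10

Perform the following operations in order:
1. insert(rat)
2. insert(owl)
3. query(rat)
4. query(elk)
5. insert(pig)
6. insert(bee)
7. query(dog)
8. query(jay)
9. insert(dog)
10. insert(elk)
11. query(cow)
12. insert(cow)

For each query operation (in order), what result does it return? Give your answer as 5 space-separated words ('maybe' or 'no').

Start: bits=0000000000000
Op 1: insert rat -> sets bits 3 5 -> bits=0001010000000
Op 2: insert owl -> sets bits 0 10 -> bits=1001010000100
Op 3: query rat -> checks bit3=1, bit5=1 (all 1) -> maybe
Op 4: query elk -> checks bit4=0, bit5=1 (has a 0) -> no
Op 5: insert pig -> sets bits 9 12 -> bits=1001010001101
Op 6: insert bee -> sets bits 6 7 -> bits=1001011101101
Op 7: query dog -> checks bit2=0, bit8=0 (has a 0) -> no
Op 8: query jay -> checks bit1=0, bit7=1 (has a 0) -> no
Op 9: insert dog -> sets bits 2 8 -> bits=1011011111101
Op 10: insert elk -> sets bits 4 5 -> bits=1011111111101
Op 11: query cow -> checks bit0=1, bit4=1 (all 1) -> maybe
Op 12: insert cow -> sets bits 0 4 -> bits=1011111111101
Query results in order: maybe no no no maybe

Answer: maybe no no no maybe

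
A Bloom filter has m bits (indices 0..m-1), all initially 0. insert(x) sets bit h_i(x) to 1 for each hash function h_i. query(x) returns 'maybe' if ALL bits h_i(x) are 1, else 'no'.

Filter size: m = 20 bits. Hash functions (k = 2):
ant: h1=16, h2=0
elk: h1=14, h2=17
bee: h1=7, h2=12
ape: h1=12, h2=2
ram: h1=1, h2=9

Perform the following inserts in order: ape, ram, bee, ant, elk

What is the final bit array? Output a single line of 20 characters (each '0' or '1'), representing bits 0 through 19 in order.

Answer: 11100001010010101100

Derivation:
Start: bits=00000000000000000000
After insert 'ape': sets bits 2 12 -> bits=00100000000010000000
After insert 'ram': sets bits 1 9 -> bits=01100000010010000000
After insert 'bee': sets bits 7 12 -> bits=01100001010010000000
After insert 'ant': sets bits 0 16 -> bits=11100001010010001000
After insert 'elk': sets bits 14 17 -> bits=11100001010010101100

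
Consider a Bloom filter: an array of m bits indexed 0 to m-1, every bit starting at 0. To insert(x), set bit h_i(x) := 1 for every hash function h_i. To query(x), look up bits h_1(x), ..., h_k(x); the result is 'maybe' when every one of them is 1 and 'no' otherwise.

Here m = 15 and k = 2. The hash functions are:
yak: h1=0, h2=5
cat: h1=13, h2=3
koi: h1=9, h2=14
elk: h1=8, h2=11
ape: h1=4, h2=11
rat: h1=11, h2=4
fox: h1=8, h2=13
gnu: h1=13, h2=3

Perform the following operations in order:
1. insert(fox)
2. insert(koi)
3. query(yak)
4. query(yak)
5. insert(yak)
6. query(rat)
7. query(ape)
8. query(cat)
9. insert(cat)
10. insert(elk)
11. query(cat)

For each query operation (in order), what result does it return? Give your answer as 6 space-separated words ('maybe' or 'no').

Answer: no no no no no maybe

Derivation:
Start: bits=000000000000000
Op 1: insert fox -> sets bits 8 13 -> bits=000000001000010
Op 2: insert koi -> sets bits 9 14 -> bits=000000001100011
Op 3: query yak -> checks bit0=0, bit5=0 (has a 0) -> no
Op 4: query yak -> checks bit0=0, bit5=0 (has a 0) -> no
Op 5: insert yak -> sets bits 0 5 -> bits=100001001100011
Op 6: query rat -> checks bit4=0, bit11=0 (has a 0) -> no
Op 7: query ape -> checks bit4=0, bit11=0 (has a 0) -> no
Op 8: query cat -> checks bit3=0, bit13=1 (has a 0) -> no
Op 9: insert cat -> sets bits 3 13 -> bits=100101001100011
Op 10: insert elk -> sets bits 8 11 -> bits=100101001101011
Op 11: query cat -> checks bit3=1, bit13=1 (all 1) -> maybe
Query results in order: no no no no no maybe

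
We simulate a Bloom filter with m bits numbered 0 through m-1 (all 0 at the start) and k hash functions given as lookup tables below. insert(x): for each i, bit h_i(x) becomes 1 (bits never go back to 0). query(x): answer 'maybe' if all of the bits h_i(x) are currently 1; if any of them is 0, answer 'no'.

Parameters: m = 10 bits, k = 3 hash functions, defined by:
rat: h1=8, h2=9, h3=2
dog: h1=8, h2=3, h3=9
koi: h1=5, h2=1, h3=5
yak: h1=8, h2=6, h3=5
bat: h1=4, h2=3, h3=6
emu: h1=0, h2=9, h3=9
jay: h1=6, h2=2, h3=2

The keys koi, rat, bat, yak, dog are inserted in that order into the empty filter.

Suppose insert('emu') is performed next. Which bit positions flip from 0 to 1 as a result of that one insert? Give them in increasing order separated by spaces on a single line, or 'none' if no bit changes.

Answer: 0

Derivation:
Start: bits=0000000000
After insert 'koi': sets bits 1 5 -> bits=0100010000
After insert 'rat': sets bits 2 8 9 -> bits=0110010011
After insert 'bat': sets bits 3 4 6 -> bits=0111111011
After insert 'yak': sets bits 5 6 8 -> bits=0111111011
After insert 'dog': sets bits 3 8 9 -> bits=0111111011
insert 'emu' would touch bits 0 9; currently bit0=0, bit9=1
Bits that are 0 among those (would change 0->1): 0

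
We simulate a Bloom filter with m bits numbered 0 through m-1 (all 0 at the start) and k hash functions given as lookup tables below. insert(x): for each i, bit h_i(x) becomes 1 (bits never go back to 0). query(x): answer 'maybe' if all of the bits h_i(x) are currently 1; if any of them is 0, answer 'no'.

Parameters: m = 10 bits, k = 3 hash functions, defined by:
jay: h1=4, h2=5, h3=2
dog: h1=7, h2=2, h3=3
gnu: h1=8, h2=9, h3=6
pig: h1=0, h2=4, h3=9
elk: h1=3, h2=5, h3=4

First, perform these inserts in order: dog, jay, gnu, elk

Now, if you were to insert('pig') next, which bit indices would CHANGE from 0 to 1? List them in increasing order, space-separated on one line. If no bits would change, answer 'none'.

Answer: 0

Derivation:
Start: bits=0000000000
After insert 'dog': sets bits 2 3 7 -> bits=0011000100
After insert 'jay': sets bits 2 4 5 -> bits=0011110100
After insert 'gnu': sets bits 6 8 9 -> bits=0011111111
After insert 'elk': sets bits 3 4 5 -> bits=0011111111
insert 'pig' would touch bits 0 4 9; currently bit0=0, bit4=1, bit9=1
Bits that are 0 among those (would change 0->1): 0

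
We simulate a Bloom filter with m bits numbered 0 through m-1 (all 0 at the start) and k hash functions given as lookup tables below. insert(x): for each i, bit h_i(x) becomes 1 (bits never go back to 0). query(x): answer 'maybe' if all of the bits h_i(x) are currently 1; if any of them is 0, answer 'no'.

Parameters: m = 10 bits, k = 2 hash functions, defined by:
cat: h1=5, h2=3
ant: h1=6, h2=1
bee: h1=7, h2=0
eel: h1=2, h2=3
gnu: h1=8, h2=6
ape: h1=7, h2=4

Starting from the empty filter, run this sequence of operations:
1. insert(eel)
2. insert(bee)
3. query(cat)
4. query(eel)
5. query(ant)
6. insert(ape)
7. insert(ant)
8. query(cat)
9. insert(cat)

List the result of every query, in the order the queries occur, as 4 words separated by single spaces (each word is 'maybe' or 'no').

Start: bits=0000000000
Op 1: insert eel -> sets bits 2 3 -> bits=0011000000
Op 2: insert bee -> sets bits 0 7 -> bits=1011000100
Op 3: query cat -> checks bit3=1, bit5=0 (has a 0) -> no
Op 4: query eel -> checks bit2=1, bit3=1 (all 1) -> maybe
Op 5: query ant -> checks bit1=0, bit6=0 (has a 0) -> no
Op 6: insert ape -> sets bits 4 7 -> bits=1011100100
Op 7: insert ant -> sets bits 1 6 -> bits=1111101100
Op 8: query cat -> checks bit3=1, bit5=0 (has a 0) -> no
Op 9: insert cat -> sets bits 3 5 -> bits=1111111100
Query results in order: no maybe no no

Answer: no maybe no no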